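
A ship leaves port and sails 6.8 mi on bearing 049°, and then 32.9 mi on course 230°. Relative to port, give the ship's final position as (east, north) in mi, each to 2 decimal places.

(-20.07, -16.69)

Leg 1 (049°, 6.8 mi): east 6.8 sin 49° = 5.13, north 6.8 cos 49° = 4.46
Leg 2 (230°, 32.9 mi): east 32.9 sin 230° = -25.20, north 32.9 cos 230° = -21.15
Summing: -20.07 mi east, -16.69 mi north → (-20.07, -16.69).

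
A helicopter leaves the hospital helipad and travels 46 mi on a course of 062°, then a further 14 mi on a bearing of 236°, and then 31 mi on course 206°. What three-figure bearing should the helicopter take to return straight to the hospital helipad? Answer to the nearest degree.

Leg 1 (062°, 46 mi): east 46 sin 62° = 40.62, north 46 cos 62° = 21.60
Leg 2 (236°, 14 mi): east 14 sin 236° = -11.61, north 14 cos 236° = -7.83
Leg 3 (206°, 31 mi): east 31 sin 206° = -13.59, north 31 cos 206° = -27.86
Net displacement: 15.42 east, -14.10 north. Direction back to start is (-15.42, 14.10): bearing = atan2(-15.42, 14.10) mod 360° = 312.43° ≈ 312°.

312°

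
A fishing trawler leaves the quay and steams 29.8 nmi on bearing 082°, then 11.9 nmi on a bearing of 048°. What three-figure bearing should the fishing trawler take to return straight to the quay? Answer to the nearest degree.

Leg 1 (082°, 29.8 nmi): east 29.8 sin 82° = 29.51, north 29.8 cos 82° = 4.15
Leg 2 (048°, 11.9 nmi): east 11.9 sin 48° = 8.84, north 11.9 cos 48° = 7.96
Net displacement: 38.35 east, 12.11 north. Direction back to start is (-38.35, -12.11): bearing = atan2(-38.35, -12.11) mod 360° = 252.48° ≈ 252°.

252°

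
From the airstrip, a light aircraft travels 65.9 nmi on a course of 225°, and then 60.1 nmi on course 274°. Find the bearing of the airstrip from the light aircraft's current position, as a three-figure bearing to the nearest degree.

Leg 1 (225°, 65.9 nmi): east 65.9 sin 225° = -46.60, north 65.9 cos 225° = -46.60
Leg 2 (274°, 60.1 nmi): east 60.1 sin 274° = -59.95, north 60.1 cos 274° = 4.19
Net displacement: -106.55 east, -42.41 north. Direction back to start is (106.55, 42.41): bearing = atan2(106.55, 42.41) mod 360° = 68.30° ≈ 068°.

068°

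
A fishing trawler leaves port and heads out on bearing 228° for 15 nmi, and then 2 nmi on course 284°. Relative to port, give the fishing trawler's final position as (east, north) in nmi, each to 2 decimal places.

Leg 1 (228°, 15 nmi): east 15 sin 228° = -11.15, north 15 cos 228° = -10.04
Leg 2 (284°, 2 nmi): east 2 sin 284° = -1.94, north 2 cos 284° = 0.48
Summing: -13.09 nmi east, -9.55 nmi north → (-13.09, -9.55).

(-13.09, -9.55)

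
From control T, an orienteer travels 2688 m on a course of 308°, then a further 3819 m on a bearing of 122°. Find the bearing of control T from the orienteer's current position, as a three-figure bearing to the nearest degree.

Leg 1 (308°, 2688 m): east 2688 sin 308° = -2118.17, north 2688 cos 308° = 1654.90
Leg 2 (122°, 3819 m): east 3819 sin 122° = 3238.70, north 3819 cos 122° = -2023.76
Net displacement: 1120.52 east, -368.86 north. Direction back to start is (-1120.52, 368.86): bearing = atan2(-1120.52, 368.86) mod 360° = 288.22° ≈ 288°.

288°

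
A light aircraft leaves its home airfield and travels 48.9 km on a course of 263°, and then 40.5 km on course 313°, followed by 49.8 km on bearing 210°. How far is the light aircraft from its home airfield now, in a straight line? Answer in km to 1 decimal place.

Leg 1 (263°, 48.9 km): east 48.9 sin 263° = -48.54, north 48.9 cos 263° = -5.96
Leg 2 (313°, 40.5 km): east 40.5 sin 313° = -29.62, north 40.5 cos 313° = 27.62
Leg 3 (210°, 49.8 km): east 49.8 sin 210° = -24.90, north 49.8 cos 210° = -43.13
Net: -103.06 east, -21.47 north. Distance = √((-103.06)² + (-21.47)²) = 105.267 km.

105.3 km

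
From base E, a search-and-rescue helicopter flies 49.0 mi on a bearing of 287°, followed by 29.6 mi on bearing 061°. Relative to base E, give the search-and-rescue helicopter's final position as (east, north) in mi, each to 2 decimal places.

(-20.97, 28.68)

Leg 1 (287°, 49.0 mi): east 49.0 sin 287° = -46.86, north 49.0 cos 287° = 14.33
Leg 2 (061°, 29.6 mi): east 29.6 sin 61° = 25.89, north 29.6 cos 61° = 14.35
Summing: -20.97 mi east, 28.68 mi north → (-20.97, 28.68).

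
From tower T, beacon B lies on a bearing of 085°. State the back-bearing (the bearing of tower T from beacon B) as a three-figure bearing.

265°

Back-bearing = 085° + 180° = 265°.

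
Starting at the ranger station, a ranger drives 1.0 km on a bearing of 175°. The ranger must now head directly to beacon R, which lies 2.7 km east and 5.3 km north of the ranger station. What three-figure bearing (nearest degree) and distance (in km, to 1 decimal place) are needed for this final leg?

Leg 1 (175°, 1.0 km): east 1.0 sin 175° = 0.09, north 1.0 cos 175° = -1.00
Current position: (0.09, -1.00). Target: (2.7, 5.3). Remaining: Δeast = 2.61, Δnorth = 6.30.
Bearing = atan2(2.61, 6.30) mod 360° = 22.54°; distance = √((2.61)² + (6.30)²) = 6.817 km.

023°, 6.8 km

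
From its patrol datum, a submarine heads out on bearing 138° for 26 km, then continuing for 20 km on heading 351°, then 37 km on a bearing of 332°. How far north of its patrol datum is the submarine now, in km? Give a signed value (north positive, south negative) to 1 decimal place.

Leg 1 (138°, 26 km): east 26 sin 138° = 17.40, north 26 cos 138° = -19.32
Leg 2 (351°, 20 km): east 20 sin 351° = -3.13, north 20 cos 351° = 19.75
Leg 3 (332°, 37 km): east 37 sin 332° = -17.37, north 37 cos 332° = 32.67
Net north component: 33.10 km.

33.1 km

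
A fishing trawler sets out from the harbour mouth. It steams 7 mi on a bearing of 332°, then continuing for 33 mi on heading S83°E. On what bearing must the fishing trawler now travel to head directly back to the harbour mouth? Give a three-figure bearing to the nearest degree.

Leg 1 (332°, 7 mi): east 7 sin 332° = -3.29, north 7 cos 332° = 6.18
Leg 2 (S83°E, 33 mi): east 33 sin 97° = 32.75, north 33 cos 97° = -4.02
Net displacement: 29.47 east, 2.16 north. Direction back to start is (-29.47, -2.16): bearing = atan2(-29.47, -2.16) mod 360° = 265.81° ≈ 266°.

266°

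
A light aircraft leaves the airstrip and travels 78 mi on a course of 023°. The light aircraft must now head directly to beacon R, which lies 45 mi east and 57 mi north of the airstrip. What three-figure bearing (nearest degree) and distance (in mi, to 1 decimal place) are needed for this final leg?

136°, 20.7 mi

Leg 1 (023°, 78 mi): east 78 sin 23° = 30.48, north 78 cos 23° = 71.80
Current position: (30.48, 71.80). Target: (45, 57). Remaining: Δeast = 14.52, Δnorth = -14.80.
Bearing = atan2(14.52, -14.80) mod 360° = 135.54°; distance = √((14.52)² + (-14.80)²) = 20.735 mi.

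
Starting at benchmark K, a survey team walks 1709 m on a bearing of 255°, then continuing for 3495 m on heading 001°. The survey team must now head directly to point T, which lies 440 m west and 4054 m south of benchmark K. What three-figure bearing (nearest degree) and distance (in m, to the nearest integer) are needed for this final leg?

Leg 1 (255°, 1709 m): east 1709 sin 255° = -1650.77, north 1709 cos 255° = -442.32
Leg 2 (001°, 3495 m): east 3495 sin 1° = 61.00, north 3495 cos 1° = 3494.47
Current position: (-1589.77, 3052.15). Target: (-440, -4054). Remaining: Δeast = 1149.77, Δnorth = -7106.15.
Bearing = atan2(1149.77, -7106.15) mod 360° = 170.81°; distance = √((1149.77)² + (-7106.15)²) = 7198.561 m.

171°, 7199 m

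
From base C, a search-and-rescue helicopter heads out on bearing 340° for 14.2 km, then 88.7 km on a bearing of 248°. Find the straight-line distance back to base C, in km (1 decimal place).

Leg 1 (340°, 14.2 km): east 14.2 sin 340° = -4.86, north 14.2 cos 340° = 13.34
Leg 2 (248°, 88.7 km): east 88.7 sin 248° = -82.24, north 88.7 cos 248° = -33.23
Net: -87.10 east, -19.88 north. Distance = √((-87.10)² + (-19.88)²) = 89.339 km.

89.3 km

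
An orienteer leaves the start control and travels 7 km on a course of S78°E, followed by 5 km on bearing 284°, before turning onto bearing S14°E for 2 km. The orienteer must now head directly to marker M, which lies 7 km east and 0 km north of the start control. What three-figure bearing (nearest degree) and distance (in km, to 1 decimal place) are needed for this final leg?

Leg 1 (S78°E, 7 km): east 7 sin 102° = 6.85, north 7 cos 102° = -1.46
Leg 2 (284°, 5 km): east 5 sin 284° = -4.85, north 5 cos 284° = 1.21
Leg 3 (S14°E, 2 km): east 2 sin 166° = 0.48, north 2 cos 166° = -1.94
Current position: (2.48, -2.19). Target: (7, 0). Remaining: Δeast = 4.52, Δnorth = 2.19.
Bearing = atan2(4.52, 2.19) mod 360° = 64.19°; distance = √((4.52)² + (2.19)²) = 5.022 km.

064°, 5.0 km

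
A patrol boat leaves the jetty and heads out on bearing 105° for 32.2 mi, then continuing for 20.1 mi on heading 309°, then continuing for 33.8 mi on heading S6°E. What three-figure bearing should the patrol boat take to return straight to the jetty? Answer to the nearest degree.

Leg 1 (105°, 32.2 mi): east 32.2 sin 105° = 31.10, north 32.2 cos 105° = -8.33
Leg 2 (309°, 20.1 mi): east 20.1 sin 309° = -15.62, north 20.1 cos 309° = 12.65
Leg 3 (S6°E, 33.8 mi): east 33.8 sin 174° = 3.53, north 33.8 cos 174° = -33.61
Net displacement: 19.02 east, -29.30 north. Direction back to start is (-19.02, 29.30): bearing = atan2(-19.02, 29.30) mod 360° = 327.02° ≈ 327°.

327°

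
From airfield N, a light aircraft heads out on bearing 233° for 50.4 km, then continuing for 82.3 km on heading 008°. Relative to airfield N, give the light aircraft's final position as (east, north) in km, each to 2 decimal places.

(-28.80, 51.17)

Leg 1 (233°, 50.4 km): east 50.4 sin 233° = -40.25, north 50.4 cos 233° = -30.33
Leg 2 (008°, 82.3 km): east 82.3 sin 8° = 11.45, north 82.3 cos 8° = 81.50
Summing: -28.80 km east, 51.17 km north → (-28.80, 51.17).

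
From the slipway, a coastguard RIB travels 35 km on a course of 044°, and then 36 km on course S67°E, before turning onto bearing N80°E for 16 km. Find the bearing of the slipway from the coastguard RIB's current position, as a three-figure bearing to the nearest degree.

259°

Leg 1 (044°, 35 km): east 35 sin 44° = 24.31, north 35 cos 44° = 25.18
Leg 2 (S67°E, 36 km): east 36 sin 113° = 33.14, north 36 cos 113° = -14.07
Leg 3 (N80°E, 16 km): east 16 sin 80° = 15.76, north 16 cos 80° = 2.78
Net displacement: 73.21 east, 13.89 north. Direction back to start is (-73.21, -13.89): bearing = atan2(-73.21, -13.89) mod 360° = 259.26° ≈ 259°.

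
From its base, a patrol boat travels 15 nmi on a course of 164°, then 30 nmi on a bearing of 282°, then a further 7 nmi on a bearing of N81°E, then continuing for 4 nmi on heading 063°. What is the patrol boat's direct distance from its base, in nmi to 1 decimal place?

Leg 1 (164°, 15 nmi): east 15 sin 164° = 4.13, north 15 cos 164° = -14.42
Leg 2 (282°, 30 nmi): east 30 sin 282° = -29.34, north 30 cos 282° = 6.24
Leg 3 (N81°E, 7 nmi): east 7 sin 81° = 6.91, north 7 cos 81° = 1.10
Leg 4 (063°, 4 nmi): east 4 sin 63° = 3.56, north 4 cos 63° = 1.82
Net: -14.73 east, -5.27 north. Distance = √((-14.73)² + (-5.27)²) = 15.646 nmi.

15.6 nmi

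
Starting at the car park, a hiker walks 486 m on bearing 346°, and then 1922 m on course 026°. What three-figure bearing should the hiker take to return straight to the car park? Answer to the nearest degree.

Leg 1 (346°, 486 m): east 486 sin 346° = -117.57, north 486 cos 346° = 471.56
Leg 2 (026°, 1922 m): east 1922 sin 26° = 842.55, north 1922 cos 26° = 1727.48
Net displacement: 724.98 east, 2199.05 north. Direction back to start is (-724.98, -2199.05): bearing = atan2(-724.98, -2199.05) mod 360° = 198.25° ≈ 198°.

198°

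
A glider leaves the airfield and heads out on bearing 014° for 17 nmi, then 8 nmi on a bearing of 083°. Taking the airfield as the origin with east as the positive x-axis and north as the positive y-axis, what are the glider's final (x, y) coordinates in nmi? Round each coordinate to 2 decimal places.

(12.05, 17.47)

Leg 1 (014°, 17 nmi): east 17 sin 14° = 4.11, north 17 cos 14° = 16.50
Leg 2 (083°, 8 nmi): east 8 sin 83° = 7.94, north 8 cos 83° = 0.97
Summing: 12.05 nmi east, 17.47 nmi north → (12.05, 17.47).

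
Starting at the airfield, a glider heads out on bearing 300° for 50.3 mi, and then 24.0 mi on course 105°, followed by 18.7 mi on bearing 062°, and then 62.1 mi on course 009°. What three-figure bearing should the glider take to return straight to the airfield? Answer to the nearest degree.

184°

Leg 1 (300°, 50.3 mi): east 50.3 sin 300° = -43.56, north 50.3 cos 300° = 25.15
Leg 2 (105°, 24.0 mi): east 24.0 sin 105° = 23.18, north 24.0 cos 105° = -6.21
Leg 3 (062°, 18.7 mi): east 18.7 sin 62° = 16.51, north 18.7 cos 62° = 8.78
Leg 4 (009°, 62.1 mi): east 62.1 sin 9° = 9.71, north 62.1 cos 9° = 61.34
Net displacement: 5.85 east, 89.05 north. Direction back to start is (-5.85, -89.05): bearing = atan2(-5.85, -89.05) mod 360° = 183.76° ≈ 184°.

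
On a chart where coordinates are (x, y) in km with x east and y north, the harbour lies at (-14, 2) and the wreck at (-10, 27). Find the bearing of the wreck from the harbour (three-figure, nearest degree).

009°

Δeast = -10 − -14 = 4.00; Δnorth = 27 − 2 = 25.00.
Bearing = atan2(Δeast, Δnorth) mod 360° = 9.09° ≈ 009°.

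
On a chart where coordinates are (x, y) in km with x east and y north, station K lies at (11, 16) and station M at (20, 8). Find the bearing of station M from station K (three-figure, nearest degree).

132°

Δeast = 20 − 11 = 9.00; Δnorth = 8 − 16 = -8.00.
Bearing = atan2(Δeast, Δnorth) mod 360° = 131.63° ≈ 132°.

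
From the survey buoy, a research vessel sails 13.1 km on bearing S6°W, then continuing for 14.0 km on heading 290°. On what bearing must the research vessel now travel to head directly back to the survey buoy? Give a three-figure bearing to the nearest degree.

060°

Leg 1 (S6°W, 13.1 km): east 13.1 sin 186° = -1.37, north 13.1 cos 186° = -13.03
Leg 2 (290°, 14.0 km): east 14.0 sin 290° = -13.16, north 14.0 cos 290° = 4.79
Net displacement: -14.53 east, -8.24 north. Direction back to start is (14.53, 8.24): bearing = atan2(14.53, 8.24) mod 360° = 60.43° ≈ 060°.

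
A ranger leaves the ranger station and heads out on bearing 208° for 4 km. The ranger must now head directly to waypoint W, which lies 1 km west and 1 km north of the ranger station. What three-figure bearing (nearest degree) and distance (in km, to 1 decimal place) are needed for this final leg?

011°, 4.6 km

Leg 1 (208°, 4 km): east 4 sin 208° = -1.88, north 4 cos 208° = -3.53
Current position: (-1.88, -3.53). Target: (-1, 1). Remaining: Δeast = 0.88, Δnorth = 4.53.
Bearing = atan2(0.88, 4.53) mod 360° = 10.96°; distance = √((0.88)² + (4.53)²) = 4.616 km.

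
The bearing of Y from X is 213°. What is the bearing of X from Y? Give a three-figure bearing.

033°

Back-bearing = 213° − 180° = 033°.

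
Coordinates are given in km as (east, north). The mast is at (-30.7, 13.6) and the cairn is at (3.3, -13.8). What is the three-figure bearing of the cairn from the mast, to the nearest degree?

Δeast = 3.3 − -30.7 = 34.00; Δnorth = -13.8 − 13.6 = -27.40.
Bearing = atan2(Δeast, Δnorth) mod 360° = 128.86° ≈ 129°.

129°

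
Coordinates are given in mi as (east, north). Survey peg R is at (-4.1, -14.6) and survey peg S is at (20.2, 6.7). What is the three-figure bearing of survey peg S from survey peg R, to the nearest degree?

049°

Δeast = 20.2 − -4.1 = 24.30; Δnorth = 6.7 − -14.6 = 21.30.
Bearing = atan2(Δeast, Δnorth) mod 360° = 48.76° ≈ 049°.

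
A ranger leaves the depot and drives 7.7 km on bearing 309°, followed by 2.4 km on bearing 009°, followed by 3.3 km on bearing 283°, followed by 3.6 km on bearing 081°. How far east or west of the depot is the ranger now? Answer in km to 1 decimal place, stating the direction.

Leg 1 (309°, 7.7 km): east 7.7 sin 309° = -5.98, north 7.7 cos 309° = 4.85
Leg 2 (009°, 2.4 km): east 2.4 sin 9° = 0.38, north 2.4 cos 9° = 2.37
Leg 3 (283°, 3.3 km): east 3.3 sin 283° = -3.22, north 3.3 cos 283° = 0.74
Leg 4 (081°, 3.6 km): east 3.6 sin 81° = 3.56, north 3.6 cos 81° = 0.56
Net east component: -5.27 km.

5.3 km west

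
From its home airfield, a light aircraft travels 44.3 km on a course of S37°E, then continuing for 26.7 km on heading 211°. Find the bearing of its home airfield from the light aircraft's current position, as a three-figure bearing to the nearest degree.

348°

Leg 1 (S37°E, 44.3 km): east 44.3 sin 143° = 26.66, north 44.3 cos 143° = -35.38
Leg 2 (211°, 26.7 km): east 26.7 sin 211° = -13.75, north 26.7 cos 211° = -22.89
Net displacement: 12.91 east, -58.27 north. Direction back to start is (-12.91, 58.27): bearing = atan2(-12.91, 58.27) mod 360° = 347.51° ≈ 348°.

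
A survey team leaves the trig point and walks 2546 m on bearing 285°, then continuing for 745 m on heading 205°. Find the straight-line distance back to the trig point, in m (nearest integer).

2774 m

Leg 1 (285°, 2546 m): east 2546 sin 285° = -2459.25, north 2546 cos 285° = 658.95
Leg 2 (205°, 745 m): east 745 sin 205° = -314.85, north 745 cos 205° = -675.20
Net: -2774.10 east, -16.25 north. Distance = √((-2774.10)² + (-16.25)²) = 2774.145 m.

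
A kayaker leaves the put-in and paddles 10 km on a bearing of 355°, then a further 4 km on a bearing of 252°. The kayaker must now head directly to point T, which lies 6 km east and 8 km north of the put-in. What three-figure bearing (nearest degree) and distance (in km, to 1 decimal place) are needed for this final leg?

Leg 1 (355°, 10 km): east 10 sin 355° = -0.87, north 10 cos 355° = 9.96
Leg 2 (252°, 4 km): east 4 sin 252° = -3.80, north 4 cos 252° = -1.24
Current position: (-4.68, 8.73). Target: (6, 8). Remaining: Δeast = 10.68, Δnorth = -0.73.
Bearing = atan2(10.68, -0.73) mod 360° = 93.89°; distance = √((10.68)² + (-0.73)²) = 10.700 km.

094°, 10.7 km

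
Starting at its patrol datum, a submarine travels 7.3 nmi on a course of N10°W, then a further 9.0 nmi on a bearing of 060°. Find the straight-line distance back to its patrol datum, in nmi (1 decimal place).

13.4 nmi

Leg 1 (N10°W, 7.3 nmi): east 7.3 sin 350° = -1.27, north 7.3 cos 350° = 7.19
Leg 2 (060°, 9.0 nmi): east 9.0 sin 60° = 7.79, north 9.0 cos 60° = 4.50
Net: 6.53 east, 11.69 north. Distance = √((6.53)² + (11.69)²) = 13.388 nmi.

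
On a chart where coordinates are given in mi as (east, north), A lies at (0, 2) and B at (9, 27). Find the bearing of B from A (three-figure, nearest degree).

Δeast = 9 − 0 = 9.00; Δnorth = 27 − 2 = 25.00.
Bearing = atan2(Δeast, Δnorth) mod 360° = 19.80° ≈ 020°.

020°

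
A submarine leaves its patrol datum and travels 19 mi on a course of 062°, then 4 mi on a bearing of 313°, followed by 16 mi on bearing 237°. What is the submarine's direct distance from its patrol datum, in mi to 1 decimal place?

Leg 1 (062°, 19 mi): east 19 sin 62° = 16.78, north 19 cos 62° = 8.92
Leg 2 (313°, 4 mi): east 4 sin 313° = -2.93, north 4 cos 313° = 2.73
Leg 3 (237°, 16 mi): east 16 sin 237° = -13.42, north 16 cos 237° = -8.71
Net: 0.43 east, 2.93 north. Distance = √((0.43)² + (2.93)²) = 2.965 mi.

3.0 mi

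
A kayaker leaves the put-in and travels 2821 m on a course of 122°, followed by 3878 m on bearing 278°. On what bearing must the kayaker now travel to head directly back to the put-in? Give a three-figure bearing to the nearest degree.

057°

Leg 1 (122°, 2821 m): east 2821 sin 122° = 2392.34, north 2821 cos 122° = -1494.90
Leg 2 (278°, 3878 m): east 3878 sin 278° = -3840.26, north 3878 cos 278° = 539.71
Net displacement: -1447.92 east, -955.19 north. Direction back to start is (1447.92, 955.19): bearing = atan2(1447.92, 955.19) mod 360° = 56.59° ≈ 057°.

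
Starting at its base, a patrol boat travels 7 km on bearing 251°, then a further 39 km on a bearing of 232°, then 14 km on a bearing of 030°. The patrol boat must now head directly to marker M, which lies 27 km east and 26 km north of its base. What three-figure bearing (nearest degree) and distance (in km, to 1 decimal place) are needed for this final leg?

055°, 70.0 km

Leg 1 (251°, 7 km): east 7 sin 251° = -6.62, north 7 cos 251° = -2.28
Leg 2 (232°, 39 km): east 39 sin 232° = -30.73, north 39 cos 232° = -24.01
Leg 3 (030°, 14 km): east 14 sin 30° = 7.00, north 14 cos 30° = 12.12
Current position: (-30.35, -14.17). Target: (27, 26). Remaining: Δeast = 57.35, Δnorth = 40.17.
Bearing = atan2(57.35, 40.17) mod 360° = 54.99°; distance = √((57.35)² + (40.17)²) = 70.017 km.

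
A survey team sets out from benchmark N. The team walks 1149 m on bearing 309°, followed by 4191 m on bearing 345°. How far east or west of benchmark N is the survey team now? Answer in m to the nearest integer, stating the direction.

Leg 1 (309°, 1149 m): east 1149 sin 309° = -892.94, north 1149 cos 309° = 723.09
Leg 2 (345°, 4191 m): east 4191 sin 345° = -1084.71, north 4191 cos 345° = 4048.20
Net east component: -1977.65 m.

1978 m west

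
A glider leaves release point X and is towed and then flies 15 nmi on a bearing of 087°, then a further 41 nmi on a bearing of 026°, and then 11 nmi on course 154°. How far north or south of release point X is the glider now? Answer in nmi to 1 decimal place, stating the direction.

Leg 1 (087°, 15 nmi): east 15 sin 87° = 14.98, north 15 cos 87° = 0.79
Leg 2 (026°, 41 nmi): east 41 sin 26° = 17.97, north 41 cos 26° = 36.85
Leg 3 (154°, 11 nmi): east 11 sin 154° = 4.82, north 11 cos 154° = -9.89
Net north component: 27.75 nmi.

27.7 nmi north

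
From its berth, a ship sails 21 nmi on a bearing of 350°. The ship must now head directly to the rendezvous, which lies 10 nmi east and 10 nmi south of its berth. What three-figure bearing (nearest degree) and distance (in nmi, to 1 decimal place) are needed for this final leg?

156°, 33.6 nmi

Leg 1 (350°, 21 nmi): east 21 sin 350° = -3.65, north 21 cos 350° = 20.68
Current position: (-3.65, 20.68). Target: (10, -10). Remaining: Δeast = 13.65, Δnorth = -30.68.
Bearing = atan2(13.65, -30.68) mod 360° = 156.02°; distance = √((13.65)² + (-30.68)²) = 33.579 nmi.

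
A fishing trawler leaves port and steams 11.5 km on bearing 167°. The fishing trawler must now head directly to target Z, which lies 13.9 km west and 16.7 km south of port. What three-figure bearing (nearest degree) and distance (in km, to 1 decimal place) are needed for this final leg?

Leg 1 (167°, 11.5 km): east 11.5 sin 167° = 2.59, north 11.5 cos 167° = -11.21
Current position: (2.59, -11.21). Target: (-13.9, -16.7). Remaining: Δeast = -16.49, Δnorth = -5.49.
Bearing = atan2(-16.49, -5.49) mod 360° = 251.57°; distance = √((-16.49)² + (-5.49)²) = 17.378 km.

252°, 17.4 km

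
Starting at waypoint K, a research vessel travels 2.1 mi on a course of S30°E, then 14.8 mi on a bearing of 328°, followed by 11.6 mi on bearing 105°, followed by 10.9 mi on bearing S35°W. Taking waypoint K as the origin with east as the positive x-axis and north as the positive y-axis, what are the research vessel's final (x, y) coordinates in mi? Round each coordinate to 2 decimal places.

(-1.84, -1.20)

Leg 1 (S30°E, 2.1 mi): east 2.1 sin 150° = 1.05, north 2.1 cos 150° = -1.82
Leg 2 (328°, 14.8 mi): east 14.8 sin 328° = -7.84, north 14.8 cos 328° = 12.55
Leg 3 (105°, 11.6 mi): east 11.6 sin 105° = 11.20, north 11.6 cos 105° = -3.00
Leg 4 (S35°W, 10.9 mi): east 10.9 sin 215° = -6.25, north 10.9 cos 215° = -8.93
Summing: -1.84 mi east, -1.20 mi north → (-1.84, -1.20).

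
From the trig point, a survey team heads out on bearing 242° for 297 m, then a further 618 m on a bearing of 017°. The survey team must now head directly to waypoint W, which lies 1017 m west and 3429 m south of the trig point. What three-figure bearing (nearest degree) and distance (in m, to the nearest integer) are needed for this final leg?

Leg 1 (242°, 297 m): east 297 sin 242° = -262.24, north 297 cos 242° = -139.43
Leg 2 (017°, 618 m): east 618 sin 17° = 180.69, north 618 cos 17° = 591.00
Current position: (-81.55, 451.56). Target: (-1017, -3429). Remaining: Δeast = -935.45, Δnorth = -3880.56.
Bearing = atan2(-935.45, -3880.56) mod 360° = 193.55°; distance = √((-935.45)² + (-3880.56)²) = 3991.721 m.

194°, 3992 m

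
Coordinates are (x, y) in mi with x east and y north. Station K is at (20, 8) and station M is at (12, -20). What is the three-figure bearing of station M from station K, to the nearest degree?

196°

Δeast = 12 − 20 = -8.00; Δnorth = -20 − 8 = -28.00.
Bearing = atan2(Δeast, Δnorth) mod 360° = 195.95° ≈ 196°.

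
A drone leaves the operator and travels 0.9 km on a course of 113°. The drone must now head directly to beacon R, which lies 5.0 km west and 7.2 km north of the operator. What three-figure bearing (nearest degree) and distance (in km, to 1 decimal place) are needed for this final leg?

322°, 9.5 km

Leg 1 (113°, 0.9 km): east 0.9 sin 113° = 0.83, north 0.9 cos 113° = -0.35
Current position: (0.83, -0.35). Target: (-5.0, 7.2). Remaining: Δeast = -5.83, Δnorth = 7.55.
Bearing = atan2(-5.83, 7.55) mod 360° = 322.34°; distance = √((-5.83)² + (7.55)²) = 9.539 km.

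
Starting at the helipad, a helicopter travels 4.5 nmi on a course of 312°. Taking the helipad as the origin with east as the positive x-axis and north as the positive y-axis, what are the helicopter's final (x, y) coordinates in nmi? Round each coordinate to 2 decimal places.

(-3.34, 3.01)

Leg 1 (312°, 4.5 nmi): east 4.5 sin 312° = -3.34, north 4.5 cos 312° = 3.01
Summing: -3.34 nmi east, 3.01 nmi north → (-3.34, 3.01).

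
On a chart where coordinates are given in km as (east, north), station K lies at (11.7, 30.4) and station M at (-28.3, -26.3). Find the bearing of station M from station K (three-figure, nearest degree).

Δeast = -28.3 − 11.7 = -40.00; Δnorth = -26.3 − 30.4 = -56.70.
Bearing = atan2(Δeast, Δnorth) mod 360° = 215.20° ≈ 215°.

215°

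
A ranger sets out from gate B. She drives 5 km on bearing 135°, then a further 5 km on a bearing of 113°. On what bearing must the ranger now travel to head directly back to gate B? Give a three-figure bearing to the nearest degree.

304°

Leg 1 (135°, 5 km): east 5 sin 135° = 3.54, north 5 cos 135° = -3.54
Leg 2 (113°, 5 km): east 5 sin 113° = 4.60, north 5 cos 113° = -1.95
Net displacement: 8.14 east, -5.49 north. Direction back to start is (-8.14, 5.49): bearing = atan2(-8.14, 5.49) mod 360° = 304.00° ≈ 304°.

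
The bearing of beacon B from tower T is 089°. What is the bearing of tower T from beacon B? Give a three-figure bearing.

269°

Back-bearing = 089° + 180° = 269°.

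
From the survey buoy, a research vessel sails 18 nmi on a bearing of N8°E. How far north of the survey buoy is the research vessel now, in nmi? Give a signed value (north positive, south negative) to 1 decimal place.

Leg 1 (N8°E, 18 nmi): east 18 sin 8° = 2.51, north 18 cos 8° = 17.82
Net north component: 17.82 nmi.

17.8 nmi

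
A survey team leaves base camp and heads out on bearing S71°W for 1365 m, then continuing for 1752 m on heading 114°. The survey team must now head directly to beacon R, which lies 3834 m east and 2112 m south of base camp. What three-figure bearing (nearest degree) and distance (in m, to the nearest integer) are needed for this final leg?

Leg 1 (S71°W, 1365 m): east 1365 sin 251° = -1290.63, north 1365 cos 251° = -444.40
Leg 2 (114°, 1752 m): east 1752 sin 114° = 1600.53, north 1752 cos 114° = -712.60
Current position: (309.90, -1157.00). Target: (3834, -2112). Remaining: Δeast = 3524.10, Δnorth = -955.00.
Bearing = atan2(3524.10, -955.00) mod 360° = 105.16°; distance = √((3524.10)² + (-955.00)²) = 3651.206 m.

105°, 3651 m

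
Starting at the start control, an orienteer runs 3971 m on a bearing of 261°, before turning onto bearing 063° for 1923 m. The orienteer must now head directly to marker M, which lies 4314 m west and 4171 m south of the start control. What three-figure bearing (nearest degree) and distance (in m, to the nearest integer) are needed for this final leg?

Leg 1 (261°, 3971 m): east 3971 sin 261° = -3922.11, north 3971 cos 261° = -621.20
Leg 2 (063°, 1923 m): east 1923 sin 63° = 1713.41, north 1923 cos 63° = 873.02
Current position: (-2208.70, 251.82). Target: (-4314, -4171). Remaining: Δeast = -2105.30, Δnorth = -4422.82.
Bearing = atan2(-2105.30, -4422.82) mod 360° = 205.45°; distance = √((-2105.30)² + (-4422.82)²) = 4898.329 m.

205°, 4898 m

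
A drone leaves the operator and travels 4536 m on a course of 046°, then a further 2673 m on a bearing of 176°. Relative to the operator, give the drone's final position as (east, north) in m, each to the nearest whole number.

(3449, 484)

Leg 1 (046°, 4536 m): east 4536 sin 46° = 3262.93, north 4536 cos 46° = 3150.97
Leg 2 (176°, 2673 m): east 2673 sin 176° = 186.46, north 2673 cos 176° = -2666.49
Summing: 3449.38 m east, 484.48 m north → (3449, 484).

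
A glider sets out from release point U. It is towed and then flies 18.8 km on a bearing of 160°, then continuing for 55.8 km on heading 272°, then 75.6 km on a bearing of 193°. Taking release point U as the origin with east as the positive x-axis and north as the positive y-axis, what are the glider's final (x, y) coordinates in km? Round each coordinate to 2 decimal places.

Leg 1 (160°, 18.8 km): east 18.8 sin 160° = 6.43, north 18.8 cos 160° = -17.67
Leg 2 (272°, 55.8 km): east 55.8 sin 272° = -55.77, north 55.8 cos 272° = 1.95
Leg 3 (193°, 75.6 km): east 75.6 sin 193° = -17.01, north 75.6 cos 193° = -73.66
Summing: -66.34 km east, -89.38 km north → (-66.34, -89.38).

(-66.34, -89.38)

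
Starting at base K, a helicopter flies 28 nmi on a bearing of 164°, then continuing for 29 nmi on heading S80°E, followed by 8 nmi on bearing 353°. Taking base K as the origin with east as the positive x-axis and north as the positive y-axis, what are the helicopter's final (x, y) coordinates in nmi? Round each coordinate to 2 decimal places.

(35.30, -24.01)

Leg 1 (164°, 28 nmi): east 28 sin 164° = 7.72, north 28 cos 164° = -26.92
Leg 2 (S80°E, 29 nmi): east 29 sin 100° = 28.56, north 29 cos 100° = -5.04
Leg 3 (353°, 8 nmi): east 8 sin 353° = -0.97, north 8 cos 353° = 7.94
Summing: 35.30 nmi east, -24.01 nmi north → (35.30, -24.01).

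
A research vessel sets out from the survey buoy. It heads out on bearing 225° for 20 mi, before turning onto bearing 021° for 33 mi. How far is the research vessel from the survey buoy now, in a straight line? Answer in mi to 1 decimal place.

Leg 1 (225°, 20 mi): east 20 sin 225° = -14.14, north 20 cos 225° = -14.14
Leg 2 (021°, 33 mi): east 33 sin 21° = 11.83, north 33 cos 21° = 30.81
Net: -2.32 east, 16.67 north. Distance = √((-2.32)² + (16.67)²) = 16.826 mi.

16.8 mi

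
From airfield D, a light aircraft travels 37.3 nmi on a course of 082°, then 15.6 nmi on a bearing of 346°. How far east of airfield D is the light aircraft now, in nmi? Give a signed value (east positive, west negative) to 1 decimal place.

33.2 nmi

Leg 1 (082°, 37.3 nmi): east 37.3 sin 82° = 36.94, north 37.3 cos 82° = 5.19
Leg 2 (346°, 15.6 nmi): east 15.6 sin 346° = -3.77, north 15.6 cos 346° = 15.14
Net east component: 33.16 nmi.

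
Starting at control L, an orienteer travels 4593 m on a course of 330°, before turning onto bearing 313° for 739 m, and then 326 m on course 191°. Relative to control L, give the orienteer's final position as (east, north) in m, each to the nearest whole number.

(-2899, 4162)

Leg 1 (330°, 4593 m): east 4593 sin 330° = -2296.50, north 4593 cos 330° = 3977.65
Leg 2 (313°, 739 m): east 739 sin 313° = -540.47, north 739 cos 313° = 504.00
Leg 3 (191°, 326 m): east 326 sin 191° = -62.20, north 326 cos 191° = -320.01
Summing: -2899.17 m east, 4161.64 m north → (-2899, 4162).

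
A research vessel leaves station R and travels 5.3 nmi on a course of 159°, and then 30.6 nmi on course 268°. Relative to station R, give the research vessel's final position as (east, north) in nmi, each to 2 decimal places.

Leg 1 (159°, 5.3 nmi): east 5.3 sin 159° = 1.90, north 5.3 cos 159° = -4.95
Leg 2 (268°, 30.6 nmi): east 30.6 sin 268° = -30.58, north 30.6 cos 268° = -1.07
Summing: -28.68 nmi east, -6.02 nmi north → (-28.68, -6.02).

(-28.68, -6.02)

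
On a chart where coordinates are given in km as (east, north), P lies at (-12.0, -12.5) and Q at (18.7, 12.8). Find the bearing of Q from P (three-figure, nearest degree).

051°

Δeast = 18.7 − -12.0 = 30.70; Δnorth = 12.8 − -12.5 = 25.30.
Bearing = atan2(Δeast, Δnorth) mod 360° = 50.51° ≈ 051°.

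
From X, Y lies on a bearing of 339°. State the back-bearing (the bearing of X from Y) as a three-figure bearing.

Back-bearing = 339° − 180° = 159°.

159°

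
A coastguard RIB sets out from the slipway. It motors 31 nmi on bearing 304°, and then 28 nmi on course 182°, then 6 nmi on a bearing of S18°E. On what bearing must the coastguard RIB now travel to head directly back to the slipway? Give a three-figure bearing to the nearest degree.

Leg 1 (304°, 31 nmi): east 31 sin 304° = -25.70, north 31 cos 304° = 17.33
Leg 2 (182°, 28 nmi): east 28 sin 182° = -0.98, north 28 cos 182° = -27.98
Leg 3 (S18°E, 6 nmi): east 6 sin 162° = 1.85, north 6 cos 162° = -5.71
Net displacement: -24.82 east, -16.35 north. Direction back to start is (24.82, 16.35): bearing = atan2(24.82, 16.35) mod 360° = 56.62° ≈ 057°.

057°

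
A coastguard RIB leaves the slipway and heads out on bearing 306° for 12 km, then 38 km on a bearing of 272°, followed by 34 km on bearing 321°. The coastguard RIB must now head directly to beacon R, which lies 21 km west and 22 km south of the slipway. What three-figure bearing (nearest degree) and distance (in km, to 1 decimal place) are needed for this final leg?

140°, 74.4 km

Leg 1 (306°, 12 km): east 12 sin 306° = -9.71, north 12 cos 306° = 7.05
Leg 2 (272°, 38 km): east 38 sin 272° = -37.98, north 38 cos 272° = 1.33
Leg 3 (321°, 34 km): east 34 sin 321° = -21.40, north 34 cos 321° = 26.42
Current position: (-69.08, 34.80). Target: (-21, -22). Remaining: Δeast = 48.08, Δnorth = -56.80.
Bearing = atan2(48.08, -56.80) mod 360° = 139.75°; distance = √((48.08)² + (-56.80)²) = 74.420 km.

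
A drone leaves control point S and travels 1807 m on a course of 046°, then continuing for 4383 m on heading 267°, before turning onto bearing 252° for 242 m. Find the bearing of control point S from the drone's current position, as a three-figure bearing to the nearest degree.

Leg 1 (046°, 1807 m): east 1807 sin 46° = 1299.85, north 1807 cos 46° = 1255.25
Leg 2 (267°, 4383 m): east 4383 sin 267° = -4376.99, north 4383 cos 267° = -229.39
Leg 3 (252°, 242 m): east 242 sin 252° = -230.16, north 242 cos 252° = -74.78
Net displacement: -3307.30 east, 951.08 north. Direction back to start is (3307.30, -951.08): bearing = atan2(3307.30, -951.08) mod 360° = 106.04° ≈ 106°.

106°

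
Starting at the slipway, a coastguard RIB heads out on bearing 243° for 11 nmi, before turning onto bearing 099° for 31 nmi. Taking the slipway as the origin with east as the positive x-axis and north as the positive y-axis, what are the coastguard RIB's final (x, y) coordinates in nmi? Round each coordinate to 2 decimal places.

(20.82, -9.84)

Leg 1 (243°, 11 nmi): east 11 sin 243° = -9.80, north 11 cos 243° = -4.99
Leg 2 (099°, 31 nmi): east 31 sin 99° = 30.62, north 31 cos 99° = -4.85
Summing: 20.82 nmi east, -9.84 nmi north → (20.82, -9.84).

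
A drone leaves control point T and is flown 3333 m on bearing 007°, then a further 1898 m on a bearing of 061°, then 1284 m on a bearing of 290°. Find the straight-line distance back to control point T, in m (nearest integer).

Leg 1 (007°, 3333 m): east 3333 sin 7° = 406.19, north 3333 cos 7° = 3308.16
Leg 2 (061°, 1898 m): east 1898 sin 61° = 1660.03, north 1898 cos 61° = 920.17
Leg 3 (290°, 1284 m): east 1284 sin 290° = -1206.57, north 1284 cos 290° = 439.15
Net: 859.65 east, 4667.48 north. Distance = √((859.65)² + (4667.48)²) = 4745.984 m.

4746 m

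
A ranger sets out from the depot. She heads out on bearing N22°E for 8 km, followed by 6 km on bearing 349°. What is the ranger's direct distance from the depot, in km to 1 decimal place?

Leg 1 (N22°E, 8 km): east 8 sin 22° = 3.00, north 8 cos 22° = 7.42
Leg 2 (349°, 6 km): east 6 sin 349° = -1.14, north 6 cos 349° = 5.89
Net: 1.85 east, 13.31 north. Distance = √((1.85)² + (13.31)²) = 13.435 km.

13.4 km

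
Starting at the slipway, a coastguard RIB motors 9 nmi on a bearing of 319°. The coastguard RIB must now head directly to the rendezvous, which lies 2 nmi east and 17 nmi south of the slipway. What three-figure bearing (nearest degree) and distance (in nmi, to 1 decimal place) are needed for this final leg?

Leg 1 (319°, 9 nmi): east 9 sin 319° = -5.90, north 9 cos 319° = 6.79
Current position: (-5.90, 6.79). Target: (2, -17). Remaining: Δeast = 7.90, Δnorth = -23.79.
Bearing = atan2(7.90, -23.79) mod 360° = 161.62°; distance = √((7.90)² + (-23.79)²) = 25.071 nmi.

162°, 25.1 nmi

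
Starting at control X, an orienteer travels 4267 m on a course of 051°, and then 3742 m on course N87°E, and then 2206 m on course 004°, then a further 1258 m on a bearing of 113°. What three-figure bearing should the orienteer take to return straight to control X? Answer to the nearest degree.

241°

Leg 1 (051°, 4267 m): east 4267 sin 51° = 3316.08, north 4267 cos 51° = 2685.31
Leg 2 (N87°E, 3742 m): east 3742 sin 87° = 3736.87, north 3742 cos 87° = 195.84
Leg 3 (004°, 2206 m): east 2206 sin 4° = 153.88, north 2206 cos 4° = 2200.63
Leg 4 (113°, 1258 m): east 1258 sin 113° = 1158.00, north 1258 cos 113° = -491.54
Net displacement: 8364.83 east, 4590.24 north. Direction back to start is (-8364.83, -4590.24): bearing = atan2(-8364.83, -4590.24) mod 360° = 241.24° ≈ 241°.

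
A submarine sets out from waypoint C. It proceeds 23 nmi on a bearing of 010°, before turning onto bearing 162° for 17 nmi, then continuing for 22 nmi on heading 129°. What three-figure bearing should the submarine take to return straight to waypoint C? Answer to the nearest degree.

Leg 1 (010°, 23 nmi): east 23 sin 10° = 3.99, north 23 cos 10° = 22.65
Leg 2 (162°, 17 nmi): east 17 sin 162° = 5.25, north 17 cos 162° = -16.17
Leg 3 (129°, 22 nmi): east 22 sin 129° = 17.10, north 22 cos 129° = -13.85
Net displacement: 26.34 east, -7.36 north. Direction back to start is (-26.34, 7.36): bearing = atan2(-26.34, 7.36) mod 360° = 285.61° ≈ 286°.

286°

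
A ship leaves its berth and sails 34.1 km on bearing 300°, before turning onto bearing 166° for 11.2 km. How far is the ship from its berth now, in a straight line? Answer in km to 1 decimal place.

27.5 km

Leg 1 (300°, 34.1 km): east 34.1 sin 300° = -29.53, north 34.1 cos 300° = 17.05
Leg 2 (166°, 11.2 km): east 11.2 sin 166° = 2.71, north 11.2 cos 166° = -10.87
Net: -26.82 east, 6.18 north. Distance = √((-26.82)² + (6.18)²) = 27.525 km.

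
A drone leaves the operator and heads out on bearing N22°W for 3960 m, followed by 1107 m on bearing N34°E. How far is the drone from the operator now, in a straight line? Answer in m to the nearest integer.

4670 m

Leg 1 (N22°W, 3960 m): east 3960 sin 338° = -1483.44, north 3960 cos 338° = 3671.65
Leg 2 (N34°E, 1107 m): east 1107 sin 34° = 619.03, north 1107 cos 34° = 917.74
Net: -864.42 east, 4589.39 north. Distance = √((-864.42)² + (4589.39)²) = 4670.090 m.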